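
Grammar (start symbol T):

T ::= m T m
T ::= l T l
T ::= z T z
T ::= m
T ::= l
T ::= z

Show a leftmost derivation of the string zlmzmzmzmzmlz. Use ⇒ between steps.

T ⇒ zTz   [T ::= z T z]
zTz ⇒ zlTlz   [T ::= l T l]
zlTlz ⇒ zlmTmlz   [T ::= m T m]
zlmTmlz ⇒ zlmzTzmlz   [T ::= z T z]
zlmzTzmlz ⇒ zlmzmTmzmlz   [T ::= m T m]
zlmzmTmzmlz ⇒ zlmzmzTzmzmlz   [T ::= z T z]
zlmzmzTzmzmlz ⇒ zlmzmzmzmzmlz   [T ::= m]

T ⇒ zTz ⇒ zlTlz ⇒ zlmTmlz ⇒ zlmzTzmlz ⇒ zlmzmTmzmlz ⇒ zlmzmzTzmzmlz ⇒ zlmzmzmzmzmlz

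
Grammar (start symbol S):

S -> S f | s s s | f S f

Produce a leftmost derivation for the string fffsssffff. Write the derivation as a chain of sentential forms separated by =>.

S => Sf => fSff => ffSfff => fffSffff => fffsssffff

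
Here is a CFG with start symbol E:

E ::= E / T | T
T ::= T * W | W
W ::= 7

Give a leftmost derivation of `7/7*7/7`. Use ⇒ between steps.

E ⇒ E/T   [E ::= E / T]
E/T ⇒ E/T/T   [E ::= E / T]
E/T/T ⇒ T/T/T   [E ::= T]
T/T/T ⇒ W/T/T   [T ::= W]
W/T/T ⇒ 7/T/T   [W ::= 7]
7/T/T ⇒ 7/T*W/T   [T ::= T * W]
7/T*W/T ⇒ 7/W*W/T   [T ::= W]
7/W*W/T ⇒ 7/7*W/T   [W ::= 7]
7/7*W/T ⇒ 7/7*7/T   [W ::= 7]
7/7*7/T ⇒ 7/7*7/W   [T ::= W]
7/7*7/W ⇒ 7/7*7/7   [W ::= 7]

E ⇒ E/T ⇒ E/T/T ⇒ T/T/T ⇒ W/T/T ⇒ 7/T/T ⇒ 7/T*W/T ⇒ 7/W*W/T ⇒ 7/7*W/T ⇒ 7/7*7/T ⇒ 7/7*7/W ⇒ 7/7*7/7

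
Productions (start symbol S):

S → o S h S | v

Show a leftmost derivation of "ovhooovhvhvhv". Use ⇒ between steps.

S ⇒ oShS ⇒ ovhS ⇒ ovhoShS ⇒ ovhooShShS ⇒ ovhoooShShShS ⇒ ovhooovhShShS ⇒ ovhooovhvhShS ⇒ ovhooovhvhvhS ⇒ ovhooovhvhvhv

S ⇒ oShS   [S → o S h S]
oShS ⇒ ovhS   [S → v]
ovhS ⇒ ovhoShS   [S → o S h S]
ovhoShS ⇒ ovhooShShS   [S → o S h S]
ovhooShShS ⇒ ovhoooShShShS   [S → o S h S]
ovhoooShShShS ⇒ ovhooovhShShS   [S → v]
ovhooovhShShS ⇒ ovhooovhvhShS   [S → v]
ovhooovhvhShS ⇒ ovhooovhvhvhS   [S → v]
ovhooovhvhvhS ⇒ ovhooovhvhvhv   [S → v]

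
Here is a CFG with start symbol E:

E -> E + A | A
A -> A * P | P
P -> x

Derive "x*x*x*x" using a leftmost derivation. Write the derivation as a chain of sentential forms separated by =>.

E=>A=>A*P=>A*P*P=>A*P*P*P=>P*P*P*P=>x*P*P*P=>x*x*P*P=>x*x*x*P=>x*x*x*x

E => A   [E -> A]
A => A*P   [A -> A * P]
A*P => A*P*P   [A -> A * P]
A*P*P => A*P*P*P   [A -> A * P]
A*P*P*P => P*P*P*P   [A -> P]
P*P*P*P => x*P*P*P   [P -> x]
x*P*P*P => x*x*P*P   [P -> x]
x*x*P*P => x*x*x*P   [P -> x]
x*x*x*P => x*x*x*x   [P -> x]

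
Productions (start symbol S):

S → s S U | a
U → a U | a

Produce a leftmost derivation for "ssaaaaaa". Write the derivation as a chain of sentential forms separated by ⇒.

S ⇒ sSU ⇒ ssSUU ⇒ ssaUU ⇒ ssaaUU ⇒ ssaaaUU ⇒ ssaaaaUU ⇒ ssaaaaaU ⇒ ssaaaaaa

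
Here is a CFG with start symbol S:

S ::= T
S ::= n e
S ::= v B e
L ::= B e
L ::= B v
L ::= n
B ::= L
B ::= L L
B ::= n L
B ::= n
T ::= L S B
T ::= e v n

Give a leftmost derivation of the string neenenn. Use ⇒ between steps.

S ⇒ T ⇒ LSB ⇒ BeSB ⇒ LeSB ⇒ BeeSB ⇒ neeSB ⇒ neeneB ⇒ neeneLL ⇒ neenenL ⇒ neenenn

S ⇒ T   [S ::= T]
T ⇒ LSB   [T ::= L S B]
LSB ⇒ BeSB   [L ::= B e]
BeSB ⇒ LeSB   [B ::= L]
LeSB ⇒ BeeSB   [L ::= B e]
BeeSB ⇒ neeSB   [B ::= n]
neeSB ⇒ neeneB   [S ::= n e]
neeneB ⇒ neeneLL   [B ::= L L]
neeneLL ⇒ neenenL   [L ::= n]
neenenL ⇒ neenenn   [L ::= n]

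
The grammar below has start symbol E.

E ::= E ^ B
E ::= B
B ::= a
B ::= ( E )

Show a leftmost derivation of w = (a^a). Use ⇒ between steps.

E ⇒ B   [E ::= B]
B ⇒ (E)   [B ::= ( E )]
(E) ⇒ (E^B)   [E ::= E ^ B]
(E^B) ⇒ (B^B)   [E ::= B]
(B^B) ⇒ (a^B)   [B ::= a]
(a^B) ⇒ (a^a)   [B ::= a]

E⇒B⇒(E)⇒(E^B)⇒(B^B)⇒(a^B)⇒(a^a)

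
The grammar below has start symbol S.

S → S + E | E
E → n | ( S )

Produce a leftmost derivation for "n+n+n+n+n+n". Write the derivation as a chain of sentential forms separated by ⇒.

S ⇒ S+E ⇒ S+E+E ⇒ S+E+E+E ⇒ S+E+E+E+E ⇒ S+E+E+E+E+E ⇒ E+E+E+E+E+E ⇒ n+E+E+E+E+E ⇒ n+n+E+E+E+E ⇒ n+n+n+E+E+E ⇒ n+n+n+n+E+E ⇒ n+n+n+n+n+E ⇒ n+n+n+n+n+n

S ⇒ S+E   [S → S + E]
S+E ⇒ S+E+E   [S → S + E]
S+E+E ⇒ S+E+E+E   [S → S + E]
S+E+E+E ⇒ S+E+E+E+E   [S → S + E]
S+E+E+E+E ⇒ S+E+E+E+E+E   [S → S + E]
S+E+E+E+E+E ⇒ E+E+E+E+E+E   [S → E]
E+E+E+E+E+E ⇒ n+E+E+E+E+E   [E → n]
n+E+E+E+E+E ⇒ n+n+E+E+E+E   [E → n]
n+n+E+E+E+E ⇒ n+n+n+E+E+E   [E → n]
n+n+n+E+E+E ⇒ n+n+n+n+E+E   [E → n]
n+n+n+n+E+E ⇒ n+n+n+n+n+E   [E → n]
n+n+n+n+n+E ⇒ n+n+n+n+n+n   [E → n]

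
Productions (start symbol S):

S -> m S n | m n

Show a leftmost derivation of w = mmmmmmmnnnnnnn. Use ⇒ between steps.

S ⇒ mSn   [S -> m S n]
mSn ⇒ mmSnn   [S -> m S n]
mmSnn ⇒ mmmSnnn   [S -> m S n]
mmmSnnn ⇒ mmmmSnnnn   [S -> m S n]
mmmmSnnnn ⇒ mmmmmSnnnnn   [S -> m S n]
mmmmmSnnnnn ⇒ mmmmmmSnnnnnn   [S -> m S n]
mmmmmmSnnnnnn ⇒ mmmmmmmnnnnnnn   [S -> m n]

S⇒mSn⇒mmSnn⇒mmmSnnn⇒mmmmSnnnn⇒mmmmmSnnnnn⇒mmmmmmSnnnnnn⇒mmmmmmmnnnnnnn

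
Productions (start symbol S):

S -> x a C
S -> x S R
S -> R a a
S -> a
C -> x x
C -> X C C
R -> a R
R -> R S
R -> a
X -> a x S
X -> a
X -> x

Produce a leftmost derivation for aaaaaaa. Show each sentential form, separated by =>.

S => Raa => aRaa => aRSaa => aRSSaa => aRSSSaa => aaSSSaa => aaaSSaa => aaaaSaa => aaaaaaa

S => Raa   [S -> R a a]
Raa => aRaa   [R -> a R]
aRaa => aRSaa   [R -> R S]
aRSaa => aRSSaa   [R -> R S]
aRSSaa => aRSSSaa   [R -> R S]
aRSSSaa => aaSSSaa   [R -> a]
aaSSSaa => aaaSSaa   [S -> a]
aaaSSaa => aaaaSaa   [S -> a]
aaaaSaa => aaaaaaa   [S -> a]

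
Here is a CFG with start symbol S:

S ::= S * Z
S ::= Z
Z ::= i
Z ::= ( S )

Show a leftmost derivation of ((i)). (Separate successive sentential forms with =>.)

S => Z => (S) => (Z) => ((S)) => ((Z)) => ((i))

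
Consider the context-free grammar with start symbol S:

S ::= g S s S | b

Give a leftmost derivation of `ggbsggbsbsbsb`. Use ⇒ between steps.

S ⇒ gSsS ⇒ ggSsSsS ⇒ ggbsSsS ⇒ ggbsgSsSsS ⇒ ggbsggSsSsSsS ⇒ ggbsggbsSsSsS ⇒ ggbsggbsbsSsS ⇒ ggbsggbsbsbsS ⇒ ggbsggbsbsbsb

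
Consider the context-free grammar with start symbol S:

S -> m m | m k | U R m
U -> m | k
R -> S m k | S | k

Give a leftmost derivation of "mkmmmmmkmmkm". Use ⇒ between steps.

S ⇒ URm ⇒ mRm ⇒ mSmkm ⇒ mURmmkm ⇒ mkRmmkm ⇒ mkSmkmmkm ⇒ mkURmmkmmkm ⇒ mkmRmmkmmkm ⇒ mkmSmmkmmkm ⇒ mkmmmmmkmmkm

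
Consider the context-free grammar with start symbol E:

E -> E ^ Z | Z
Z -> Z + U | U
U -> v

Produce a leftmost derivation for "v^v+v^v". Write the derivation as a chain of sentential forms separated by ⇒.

E ⇒ E^Z   [E -> E ^ Z]
E^Z ⇒ E^Z^Z   [E -> E ^ Z]
E^Z^Z ⇒ Z^Z^Z   [E -> Z]
Z^Z^Z ⇒ U^Z^Z   [Z -> U]
U^Z^Z ⇒ v^Z^Z   [U -> v]
v^Z^Z ⇒ v^Z+U^Z   [Z -> Z + U]
v^Z+U^Z ⇒ v^U+U^Z   [Z -> U]
v^U+U^Z ⇒ v^v+U^Z   [U -> v]
v^v+U^Z ⇒ v^v+v^Z   [U -> v]
v^v+v^Z ⇒ v^v+v^U   [Z -> U]
v^v+v^U ⇒ v^v+v^v   [U -> v]

E ⇒ E^Z ⇒ E^Z^Z ⇒ Z^Z^Z ⇒ U^Z^Z ⇒ v^Z^Z ⇒ v^Z+U^Z ⇒ v^U+U^Z ⇒ v^v+U^Z ⇒ v^v+v^Z ⇒ v^v+v^U ⇒ v^v+v^v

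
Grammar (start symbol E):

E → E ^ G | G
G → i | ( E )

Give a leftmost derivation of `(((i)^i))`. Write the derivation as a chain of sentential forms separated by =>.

E => G   [E → G]
G => (E)   [G → ( E )]
(E) => (G)   [E → G]
(G) => ((E))   [G → ( E )]
((E)) => ((E^G))   [E → E ^ G]
((E^G)) => ((G^G))   [E → G]
((G^G)) => (((E)^G))   [G → ( E )]
(((E)^G)) => (((G)^G))   [E → G]
(((G)^G)) => (((i)^G))   [G → i]
(((i)^G)) => (((i)^i))   [G → i]

E => G => (E) => (G) => ((E)) => ((E^G)) => ((G^G)) => (((E)^G)) => (((G)^G)) => (((i)^G)) => (((i)^i))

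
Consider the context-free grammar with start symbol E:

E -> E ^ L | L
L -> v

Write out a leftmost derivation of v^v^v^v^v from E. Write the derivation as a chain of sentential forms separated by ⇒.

E ⇒ E^L   [E -> E ^ L]
E^L ⇒ E^L^L   [E -> E ^ L]
E^L^L ⇒ E^L^L^L   [E -> E ^ L]
E^L^L^L ⇒ E^L^L^L^L   [E -> E ^ L]
E^L^L^L^L ⇒ L^L^L^L^L   [E -> L]
L^L^L^L^L ⇒ v^L^L^L^L   [L -> v]
v^L^L^L^L ⇒ v^v^L^L^L   [L -> v]
v^v^L^L^L ⇒ v^v^v^L^L   [L -> v]
v^v^v^L^L ⇒ v^v^v^v^L   [L -> v]
v^v^v^v^L ⇒ v^v^v^v^v   [L -> v]

E ⇒ E^L ⇒ E^L^L ⇒ E^L^L^L ⇒ E^L^L^L^L ⇒ L^L^L^L^L ⇒ v^L^L^L^L ⇒ v^v^L^L^L ⇒ v^v^v^L^L ⇒ v^v^v^v^L ⇒ v^v^v^v^v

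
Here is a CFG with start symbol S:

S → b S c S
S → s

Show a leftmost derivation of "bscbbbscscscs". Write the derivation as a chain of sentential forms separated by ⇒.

S⇒bScS⇒bscS⇒bscbScS⇒bscbbScScS⇒bscbbbScScScS⇒bscbbbscScScS⇒bscbbbscscScS⇒bscbbbscscscS⇒bscbbbscscscs

S ⇒ bScS   [S → b S c S]
bScS ⇒ bscS   [S → s]
bscS ⇒ bscbScS   [S → b S c S]
bscbScS ⇒ bscbbScScS   [S → b S c S]
bscbbScScS ⇒ bscbbbScScScS   [S → b S c S]
bscbbbScScScS ⇒ bscbbbscScScS   [S → s]
bscbbbscScScS ⇒ bscbbbscscScS   [S → s]
bscbbbscscScS ⇒ bscbbbscscscS   [S → s]
bscbbbscscscS ⇒ bscbbbscscscs   [S → s]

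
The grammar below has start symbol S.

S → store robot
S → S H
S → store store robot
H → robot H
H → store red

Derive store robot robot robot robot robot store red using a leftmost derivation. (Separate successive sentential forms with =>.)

S => S H => store robot H => store robot robot H => store robot robot robot H => store robot robot robot robot H => store robot robot robot robot robot H => store robot robot robot robot robot store red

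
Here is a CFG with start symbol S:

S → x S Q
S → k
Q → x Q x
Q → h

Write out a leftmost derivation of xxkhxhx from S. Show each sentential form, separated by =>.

S=>xSQ=>xxSQQ=>xxkQQ=>xxkhQ=>xxkhxQx=>xxkhxhx

S => xSQ   [S → x S Q]
xSQ => xxSQQ   [S → x S Q]
xxSQQ => xxkQQ   [S → k]
xxkQQ => xxkhQ   [Q → h]
xxkhQ => xxkhxQx   [Q → x Q x]
xxkhxQx => xxkhxhx   [Q → h]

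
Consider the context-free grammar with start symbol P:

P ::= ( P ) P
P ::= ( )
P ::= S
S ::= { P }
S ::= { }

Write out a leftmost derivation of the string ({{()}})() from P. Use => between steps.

P => (P)P => (S)P => ({P})P => ({S})P => ({{P}})P => ({{()}})P => ({{()}})()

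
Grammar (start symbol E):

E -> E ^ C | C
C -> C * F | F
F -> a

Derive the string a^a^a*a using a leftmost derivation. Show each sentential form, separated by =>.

E => E^C => E^C^C => C^C^C => F^C^C => a^C^C => a^F^C => a^a^C => a^a^C*F => a^a^F*F => a^a^a*F => a^a^a*a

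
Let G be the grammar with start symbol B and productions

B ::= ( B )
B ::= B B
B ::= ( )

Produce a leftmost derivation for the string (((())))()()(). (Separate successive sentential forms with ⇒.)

B ⇒ BB   [B ::= B B]
BB ⇒ BBB   [B ::= B B]
BBB ⇒ BBBB   [B ::= B B]
BBBB ⇒ (B)BBB   [B ::= ( B )]
(B)BBB ⇒ ((B))BBB   [B ::= ( B )]
((B))BBB ⇒ (((B)))BBB   [B ::= ( B )]
(((B)))BBB ⇒ (((())))BBB   [B ::= ( )]
(((())))BBB ⇒ (((())))()BB   [B ::= ( )]
(((())))()BB ⇒ (((())))()()B   [B ::= ( )]
(((())))()()B ⇒ (((())))()()()   [B ::= ( )]

B⇒BB⇒BBB⇒BBBB⇒(B)BBB⇒((B))BBB⇒(((B)))BBB⇒(((())))BBB⇒(((())))()BB⇒(((())))()()B⇒(((())))()()()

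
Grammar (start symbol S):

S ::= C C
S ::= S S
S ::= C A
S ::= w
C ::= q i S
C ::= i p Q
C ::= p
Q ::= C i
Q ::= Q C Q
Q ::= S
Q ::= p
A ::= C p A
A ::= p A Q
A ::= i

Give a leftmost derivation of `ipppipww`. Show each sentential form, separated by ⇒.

S⇒SS⇒CAS⇒ipQAS⇒ippAS⇒ipppAQS⇒ipppiQS⇒ipppipS⇒ipppipSS⇒ipppipwS⇒ipppipww

S ⇒ SS   [S ::= S S]
SS ⇒ CAS   [S ::= C A]
CAS ⇒ ipQAS   [C ::= i p Q]
ipQAS ⇒ ippAS   [Q ::= p]
ippAS ⇒ ipppAQS   [A ::= p A Q]
ipppAQS ⇒ ipppiQS   [A ::= i]
ipppiQS ⇒ ipppipS   [Q ::= p]
ipppipS ⇒ ipppipSS   [S ::= S S]
ipppipSS ⇒ ipppipwS   [S ::= w]
ipppipwS ⇒ ipppipww   [S ::= w]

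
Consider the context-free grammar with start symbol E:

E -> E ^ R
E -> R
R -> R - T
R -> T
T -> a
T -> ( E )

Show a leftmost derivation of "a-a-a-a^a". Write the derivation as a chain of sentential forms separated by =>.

E=>E^R=>R^R=>R-T^R=>R-T-T^R=>R-T-T-T^R=>T-T-T-T^R=>a-T-T-T^R=>a-a-T-T^R=>a-a-a-T^R=>a-a-a-a^R=>a-a-a-a^T=>a-a-a-a^a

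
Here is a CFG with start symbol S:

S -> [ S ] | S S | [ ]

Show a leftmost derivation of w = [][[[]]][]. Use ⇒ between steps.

S ⇒ SS   [S -> S S]
SS ⇒ SSS   [S -> S S]
SSS ⇒ []SS   [S -> [ ]]
[]SS ⇒ [][S]S   [S -> [ S ]]
[][S]S ⇒ [][[S]]S   [S -> [ S ]]
[][[S]]S ⇒ [][[[]]]S   [S -> [ ]]
[][[[]]]S ⇒ [][[[]]][]   [S -> [ ]]

S ⇒ SS ⇒ SSS ⇒ []SS ⇒ [][S]S ⇒ [][[S]]S ⇒ [][[[]]]S ⇒ [][[[]]][]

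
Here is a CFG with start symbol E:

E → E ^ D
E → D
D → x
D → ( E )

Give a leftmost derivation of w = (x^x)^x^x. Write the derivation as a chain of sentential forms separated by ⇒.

E⇒E^D⇒E^D^D⇒D^D^D⇒(E)^D^D⇒(E^D)^D^D⇒(D^D)^D^D⇒(x^D)^D^D⇒(x^x)^D^D⇒(x^x)^x^D⇒(x^x)^x^x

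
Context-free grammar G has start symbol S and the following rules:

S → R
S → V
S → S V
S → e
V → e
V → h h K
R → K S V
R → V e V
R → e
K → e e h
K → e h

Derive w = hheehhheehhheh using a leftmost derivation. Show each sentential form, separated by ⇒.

S⇒SV⇒SVV⇒VVV⇒hhKVV⇒hheehVV⇒hheehhhKV⇒hheehhheehV⇒hheehhheehhhK⇒hheehhheehhheh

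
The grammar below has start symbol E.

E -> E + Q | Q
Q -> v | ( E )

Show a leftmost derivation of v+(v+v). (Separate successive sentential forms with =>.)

E => E+Q => Q+Q => v+Q => v+(E) => v+(E+Q) => v+(Q+Q) => v+(v+Q) => v+(v+v)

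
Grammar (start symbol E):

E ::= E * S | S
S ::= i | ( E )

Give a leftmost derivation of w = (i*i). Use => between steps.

E => S => (E) => (E*S) => (S*S) => (i*S) => (i*i)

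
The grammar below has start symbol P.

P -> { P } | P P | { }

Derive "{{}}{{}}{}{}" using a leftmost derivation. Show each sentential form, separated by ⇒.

P ⇒ PP   [P -> P P]
PP ⇒ PPP   [P -> P P]
PPP ⇒ PPPP   [P -> P P]
PPPP ⇒ {P}PPP   [P -> { P }]
{P}PPP ⇒ {{}}PPP   [P -> { }]
{{}}PPP ⇒ {{}}{P}PP   [P -> { P }]
{{}}{P}PP ⇒ {{}}{{}}PP   [P -> { }]
{{}}{{}}PP ⇒ {{}}{{}}{}P   [P -> { }]
{{}}{{}}{}P ⇒ {{}}{{}}{}{}   [P -> { }]

P ⇒ PP ⇒ PPP ⇒ PPPP ⇒ {P}PPP ⇒ {{}}PPP ⇒ {{}}{P}PP ⇒ {{}}{{}}PP ⇒ {{}}{{}}{}P ⇒ {{}}{{}}{}{}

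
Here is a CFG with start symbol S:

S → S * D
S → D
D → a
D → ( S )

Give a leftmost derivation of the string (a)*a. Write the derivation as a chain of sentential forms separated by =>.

S => S*D   [S → S * D]
S*D => D*D   [S → D]
D*D => (S)*D   [D → ( S )]
(S)*D => (D)*D   [S → D]
(D)*D => (a)*D   [D → a]
(a)*D => (a)*a   [D → a]

S => S*D => D*D => (S)*D => (D)*D => (a)*D => (a)*a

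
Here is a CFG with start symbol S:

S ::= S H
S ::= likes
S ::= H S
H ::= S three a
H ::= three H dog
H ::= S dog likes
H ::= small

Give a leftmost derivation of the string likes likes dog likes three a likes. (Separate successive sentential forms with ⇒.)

S ⇒ H S ⇒ S three a S ⇒ S H three a S ⇒ likes H three a S ⇒ likes S dog likes three a S ⇒ likes likes dog likes three a S ⇒ likes likes dog likes three a likes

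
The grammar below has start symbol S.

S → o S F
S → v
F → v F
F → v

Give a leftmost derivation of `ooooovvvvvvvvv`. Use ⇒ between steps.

S ⇒ oSF   [S → o S F]
oSF ⇒ ooSFF   [S → o S F]
ooSFF ⇒ oooSFFF   [S → o S F]
oooSFFF ⇒ ooooSFFFF   [S → o S F]
ooooSFFFF ⇒ oooooSFFFFF   [S → o S F]
oooooSFFFFF ⇒ ooooovFFFFF   [S → v]
ooooovFFFFF ⇒ ooooovvFFFF   [F → v]
ooooovvFFFF ⇒ ooooovvvFFFF   [F → v F]
ooooovvvFFFF ⇒ ooooovvvvFFFF   [F → v F]
ooooovvvvFFFF ⇒ ooooovvvvvFFFF   [F → v F]
ooooovvvvvFFFF ⇒ ooooovvvvvvFFF   [F → v]
ooooovvvvvvFFF ⇒ ooooovvvvvvvFF   [F → v]
ooooovvvvvvvFF ⇒ ooooovvvvvvvvF   [F → v]
ooooovvvvvvvvF ⇒ ooooovvvvvvvvv   [F → v]

S ⇒ oSF ⇒ ooSFF ⇒ oooSFFF ⇒ ooooSFFFF ⇒ oooooSFFFFF ⇒ ooooovFFFFF ⇒ ooooovvFFFF ⇒ ooooovvvFFFF ⇒ ooooovvvvFFFF ⇒ ooooovvvvvFFFF ⇒ ooooovvvvvvFFF ⇒ ooooovvvvvvvFF ⇒ ooooovvvvvvvvF ⇒ ooooovvvvvvvvv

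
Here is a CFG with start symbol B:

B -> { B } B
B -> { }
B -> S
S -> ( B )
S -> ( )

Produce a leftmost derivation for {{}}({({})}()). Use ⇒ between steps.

B ⇒ {B}B ⇒ {{}}B ⇒ {{}}S ⇒ {{}}(B) ⇒ {{}}({B}B) ⇒ {{}}({S}B) ⇒ {{}}({(B)}B) ⇒ {{}}({({})}B) ⇒ {{}}({({})}S) ⇒ {{}}({({})}())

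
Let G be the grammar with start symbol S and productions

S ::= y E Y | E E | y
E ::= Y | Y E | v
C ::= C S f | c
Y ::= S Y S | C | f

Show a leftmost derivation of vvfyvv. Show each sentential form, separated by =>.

S=>EE=>YEE=>SYSEE=>EEYSEE=>vEYSEE=>vvYSEE=>vvfSEE=>vvfyEE=>vvfyvE=>vvfyvv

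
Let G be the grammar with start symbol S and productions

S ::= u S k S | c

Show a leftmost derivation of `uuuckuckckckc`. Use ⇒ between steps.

S ⇒ uSkS ⇒ uuSkSkS ⇒ uuuSkSkSkS ⇒ uuuckSkSkS ⇒ uuuckuSkSkSkS ⇒ uuuckuckSkSkS ⇒ uuuckuckckSkS ⇒ uuuckuckckckS ⇒ uuuckuckckckc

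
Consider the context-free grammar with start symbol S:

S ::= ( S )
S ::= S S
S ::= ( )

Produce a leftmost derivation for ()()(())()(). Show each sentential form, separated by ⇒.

S⇒SS⇒SSS⇒()SS⇒()()S⇒()()SS⇒()()SSS⇒()()(S)SS⇒()()(())SS⇒()()(())()S⇒()()(())()()

S ⇒ SS   [S ::= S S]
SS ⇒ SSS   [S ::= S S]
SSS ⇒ ()SS   [S ::= ( )]
()SS ⇒ ()()S   [S ::= ( )]
()()S ⇒ ()()SS   [S ::= S S]
()()SS ⇒ ()()SSS   [S ::= S S]
()()SSS ⇒ ()()(S)SS   [S ::= ( S )]
()()(S)SS ⇒ ()()(())SS   [S ::= ( )]
()()(())SS ⇒ ()()(())()S   [S ::= ( )]
()()(())()S ⇒ ()()(())()()   [S ::= ( )]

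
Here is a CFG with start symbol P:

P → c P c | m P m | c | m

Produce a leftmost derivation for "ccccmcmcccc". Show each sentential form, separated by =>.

P => cPc   [P → c P c]
cPc => ccPcc   [P → c P c]
ccPcc => cccPccc   [P → c P c]
cccPccc => ccccPcccc   [P → c P c]
ccccPcccc => ccccmPmcccc   [P → m P m]
ccccmPmcccc => ccccmcmcccc   [P → c]

P => cPc => ccPcc => cccPccc => ccccPcccc => ccccmPmcccc => ccccmcmcccc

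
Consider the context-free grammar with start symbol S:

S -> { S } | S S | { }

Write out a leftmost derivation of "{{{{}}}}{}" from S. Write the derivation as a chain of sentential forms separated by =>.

S => SS => {S}S => {{S}}S => {{{S}}}S => {{{{}}}}S => {{{{}}}}{}

S => SS   [S -> S S]
SS => {S}S   [S -> { S }]
{S}S => {{S}}S   [S -> { S }]
{{S}}S => {{{S}}}S   [S -> { S }]
{{{S}}}S => {{{{}}}}S   [S -> { }]
{{{{}}}}S => {{{{}}}}{}   [S -> { }]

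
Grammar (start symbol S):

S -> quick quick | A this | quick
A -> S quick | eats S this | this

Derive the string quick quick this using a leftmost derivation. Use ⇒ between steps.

S ⇒ A this ⇒ S quick this ⇒ quick quick this

S ⇒ A this   [S -> A this]
A this ⇒ S quick this   [A -> S quick]
S quick this ⇒ quick quick this   [S -> quick]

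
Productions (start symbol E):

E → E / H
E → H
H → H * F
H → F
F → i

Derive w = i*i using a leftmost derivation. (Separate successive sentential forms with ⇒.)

E ⇒ H ⇒ H*F ⇒ F*F ⇒ i*F ⇒ i*i

E ⇒ H   [E → H]
H ⇒ H*F   [H → H * F]
H*F ⇒ F*F   [H → F]
F*F ⇒ i*F   [F → i]
i*F ⇒ i*i   [F → i]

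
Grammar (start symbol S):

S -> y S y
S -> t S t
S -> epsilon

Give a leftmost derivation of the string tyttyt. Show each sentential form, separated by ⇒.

S ⇒ tSt ⇒ tySyt ⇒ tytStyt ⇒ tyttyt

S ⇒ tSt   [S -> t S t]
tSt ⇒ tySyt   [S -> y S y]
tySyt ⇒ tytStyt   [S -> t S t]
tytStyt ⇒ tyttyt   [S -> epsilon]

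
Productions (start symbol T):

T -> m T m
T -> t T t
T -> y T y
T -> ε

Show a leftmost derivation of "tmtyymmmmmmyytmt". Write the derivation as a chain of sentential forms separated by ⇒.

T ⇒ tTt ⇒ tmTmt ⇒ tmtTtmt ⇒ tmtyTytmt ⇒ tmtyyTyytmt ⇒ tmtyymTmyytmt ⇒ tmtyymmTmmyytmt ⇒ tmtyymmmTmmmyytmt ⇒ tmtyymmmmmmyytmt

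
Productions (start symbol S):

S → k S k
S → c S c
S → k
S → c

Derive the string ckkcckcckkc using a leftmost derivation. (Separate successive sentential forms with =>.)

S => cSc   [S → c S c]
cSc => ckSkc   [S → k S k]
ckSkc => ckkSkkc   [S → k S k]
ckkSkkc => ckkcSckkc   [S → c S c]
ckkcSckkc => ckkccScckkc   [S → c S c]
ckkccScckkc => ckkcckcckkc   [S → k]

S => cSc => ckSkc => ckkSkkc => ckkcSckkc => ckkccScckkc => ckkcckcckkc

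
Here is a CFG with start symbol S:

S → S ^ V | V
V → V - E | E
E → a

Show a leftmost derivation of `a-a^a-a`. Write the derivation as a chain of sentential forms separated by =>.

S=>S^V=>V^V=>V-E^V=>E-E^V=>a-E^V=>a-a^V=>a-a^V-E=>a-a^E-E=>a-a^a-E=>a-a^a-a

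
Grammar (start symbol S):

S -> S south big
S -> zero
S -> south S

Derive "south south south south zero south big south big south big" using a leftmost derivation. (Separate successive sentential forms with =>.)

S => S south big   [S -> S south big]
S south big => south S south big   [S -> south S]
south S south big => south south S south big   [S -> south S]
south south S south big => south south S south big south big   [S -> S south big]
south south S south big south big => south south south S south big south big   [S -> south S]
south south south S south big south big => south south south south S south big south big   [S -> south S]
south south south south S south big south big => south south south south S south big south big south big   [S -> S south big]
south south south south S south big south big south big => south south south south zero south big south big south big   [S -> zero]

S => S south big => south S south big => south south S south big => south south S south big south big => south south south S south big south big => south south south south S south big south big => south south south south S south big south big south big => south south south south zero south big south big south big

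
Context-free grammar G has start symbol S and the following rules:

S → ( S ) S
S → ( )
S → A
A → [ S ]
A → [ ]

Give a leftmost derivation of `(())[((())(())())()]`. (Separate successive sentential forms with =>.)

S => (S)S   [S → ( S ) S]
(S)S => (())S   [S → ( )]
(())S => (())A   [S → A]
(())A => (())[S]   [A → [ S ]]
(())[S] => (())[(S)S]   [S → ( S ) S]
(())[(S)S] => (())[((S)S)S]   [S → ( S ) S]
(())[((S)S)S] => (())[((())S)S]   [S → ( )]
(())[((())S)S] => (())[((())(S)S)S]   [S → ( S ) S]
(())[((())(S)S)S] => (())[((())(())S)S]   [S → ( )]
(())[((())(())S)S] => (())[((())(())())S]   [S → ( )]
(())[((())(())())S] => (())[((())(())())()]   [S → ( )]

S=>(S)S=>(())S=>(())A=>(())[S]=>(())[(S)S]=>(())[((S)S)S]=>(())[((())S)S]=>(())[((())(S)S)S]=>(())[((())(())S)S]=>(())[((())(())())S]=>(())[((())(())())()]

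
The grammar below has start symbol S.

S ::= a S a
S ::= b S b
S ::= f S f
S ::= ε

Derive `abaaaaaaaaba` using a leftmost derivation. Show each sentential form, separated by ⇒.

S⇒aSa⇒abSba⇒abaSaba⇒abaaSaaba⇒abaaaSaaaba⇒abaaaaSaaaaba⇒abaaaaaaaaba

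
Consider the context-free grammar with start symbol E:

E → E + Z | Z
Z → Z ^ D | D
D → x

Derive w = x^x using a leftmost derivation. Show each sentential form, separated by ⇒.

E ⇒ Z ⇒ Z^D ⇒ D^D ⇒ x^D ⇒ x^x

E ⇒ Z   [E → Z]
Z ⇒ Z^D   [Z → Z ^ D]
Z^D ⇒ D^D   [Z → D]
D^D ⇒ x^D   [D → x]
x^D ⇒ x^x   [D → x]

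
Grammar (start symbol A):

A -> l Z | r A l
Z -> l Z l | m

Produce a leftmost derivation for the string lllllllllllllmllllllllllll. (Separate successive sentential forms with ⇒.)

A ⇒ lZ   [A -> l Z]
lZ ⇒ llZl   [Z -> l Z l]
llZl ⇒ lllZll   [Z -> l Z l]
lllZll ⇒ llllZlll   [Z -> l Z l]
llllZlll ⇒ lllllZllll   [Z -> l Z l]
lllllZllll ⇒ llllllZlllll   [Z -> l Z l]
llllllZlllll ⇒ lllllllZllllll   [Z -> l Z l]
lllllllZllllll ⇒ llllllllZlllllll   [Z -> l Z l]
llllllllZlllllll ⇒ lllllllllZllllllll   [Z -> l Z l]
lllllllllZllllllll ⇒ llllllllllZlllllllll   [Z -> l Z l]
llllllllllZlllllllll ⇒ lllllllllllZllllllllll   [Z -> l Z l]
lllllllllllZllllllllll ⇒ llllllllllllZlllllllllll   [Z -> l Z l]
llllllllllllZlllllllllll ⇒ lllllllllllllZllllllllllll   [Z -> l Z l]
lllllllllllllZllllllllllll ⇒ lllllllllllllmllllllllllll   [Z -> m]

A⇒lZ⇒llZl⇒lllZll⇒llllZlll⇒lllllZllll⇒llllllZlllll⇒lllllllZllllll⇒llllllllZlllllll⇒lllllllllZllllllll⇒llllllllllZlllllllll⇒lllllllllllZllllllllll⇒llllllllllllZlllllllllll⇒lllllllllllllZllllllllllll⇒lllllllllllllmllllllllllll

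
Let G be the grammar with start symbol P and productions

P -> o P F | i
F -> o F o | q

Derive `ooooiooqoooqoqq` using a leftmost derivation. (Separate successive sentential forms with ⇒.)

P ⇒ oPF   [P -> o P F]
oPF ⇒ ooPFF   [P -> o P F]
ooPFF ⇒ oooPFFF   [P -> o P F]
oooPFFF ⇒ ooooPFFFF   [P -> o P F]
ooooPFFFF ⇒ ooooiFFFF   [P -> i]
ooooiFFFF ⇒ ooooioFoFFF   [F -> o F o]
ooooioFoFFF ⇒ ooooiooFooFFF   [F -> o F o]
ooooiooFooFFF ⇒ ooooiooqooFFF   [F -> q]
ooooiooqooFFF ⇒ ooooiooqoooFoFF   [F -> o F o]
ooooiooqoooFoFF ⇒ ooooiooqoooqoFF   [F -> q]
ooooiooqoooqoFF ⇒ ooooiooqoooqoqF   [F -> q]
ooooiooqoooqoqF ⇒ ooooiooqoooqoqq   [F -> q]

P⇒oPF⇒ooPFF⇒oooPFFF⇒ooooPFFFF⇒ooooiFFFF⇒ooooioFoFFF⇒ooooiooFooFFF⇒ooooiooqooFFF⇒ooooiooqoooFoFF⇒ooooiooqoooqoFF⇒ooooiooqoooqoqF⇒ooooiooqoooqoqq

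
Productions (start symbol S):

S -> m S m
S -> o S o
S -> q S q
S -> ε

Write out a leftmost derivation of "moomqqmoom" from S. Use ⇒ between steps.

S ⇒ mSm ⇒ moSom ⇒ mooSoom ⇒ moomSmoom ⇒ moomqSqmoom ⇒ moomqqmoom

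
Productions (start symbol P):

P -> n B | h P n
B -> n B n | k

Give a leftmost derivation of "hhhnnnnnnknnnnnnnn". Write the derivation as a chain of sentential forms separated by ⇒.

P ⇒ hPn   [P -> h P n]
hPn ⇒ hhPnn   [P -> h P n]
hhPnn ⇒ hhhPnnn   [P -> h P n]
hhhPnnn ⇒ hhhnBnnn   [P -> n B]
hhhnBnnn ⇒ hhhnnBnnnn   [B -> n B n]
hhhnnBnnnn ⇒ hhhnnnBnnnnn   [B -> n B n]
hhhnnnBnnnnn ⇒ hhhnnnnBnnnnnn   [B -> n B n]
hhhnnnnBnnnnnn ⇒ hhhnnnnnBnnnnnnn   [B -> n B n]
hhhnnnnnBnnnnnnn ⇒ hhhnnnnnnBnnnnnnnn   [B -> n B n]
hhhnnnnnnBnnnnnnnn ⇒ hhhnnnnnnknnnnnnnn   [B -> k]

P ⇒ hPn ⇒ hhPnn ⇒ hhhPnnn ⇒ hhhnBnnn ⇒ hhhnnBnnnn ⇒ hhhnnnBnnnnn ⇒ hhhnnnnBnnnnnn ⇒ hhhnnnnnBnnnnnnn ⇒ hhhnnnnnnBnnnnnnnn ⇒ hhhnnnnnnknnnnnnnn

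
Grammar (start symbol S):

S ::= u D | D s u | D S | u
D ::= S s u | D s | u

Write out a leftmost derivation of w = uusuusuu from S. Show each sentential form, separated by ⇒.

S⇒DS⇒SsuS⇒DSsuS⇒SsuSsuS⇒DSsuSsuS⇒uSsuSsuS⇒uusuSsuS⇒uusuusuS⇒uusuusuu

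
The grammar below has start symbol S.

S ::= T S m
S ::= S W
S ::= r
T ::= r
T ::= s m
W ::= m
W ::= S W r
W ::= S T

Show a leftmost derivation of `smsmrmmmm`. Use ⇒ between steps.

S ⇒ TSm   [S ::= T S m]
TSm ⇒ smSm   [T ::= s m]
smSm ⇒ smSWm   [S ::= S W]
smSWm ⇒ smTSmWm   [S ::= T S m]
smTSmWm ⇒ smsmSmWm   [T ::= s m]
smsmSmWm ⇒ smsmSWmWm   [S ::= S W]
smsmSWmWm ⇒ smsmrWmWm   [S ::= r]
smsmrWmWm ⇒ smsmrmmWm   [W ::= m]
smsmrmmWm ⇒ smsmrmmmm   [W ::= m]

S⇒TSm⇒smSm⇒smSWm⇒smTSmWm⇒smsmSmWm⇒smsmSWmWm⇒smsmrWmWm⇒smsmrmmWm⇒smsmrmmmm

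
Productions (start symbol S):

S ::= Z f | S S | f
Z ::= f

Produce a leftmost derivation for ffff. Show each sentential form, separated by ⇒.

S⇒SS⇒SSS⇒ZfSS⇒ffSS⇒fffS⇒ffff

S ⇒ SS   [S ::= S S]
SS ⇒ SSS   [S ::= S S]
SSS ⇒ ZfSS   [S ::= Z f]
ZfSS ⇒ ffSS   [Z ::= f]
ffSS ⇒ fffS   [S ::= f]
fffS ⇒ ffff   [S ::= f]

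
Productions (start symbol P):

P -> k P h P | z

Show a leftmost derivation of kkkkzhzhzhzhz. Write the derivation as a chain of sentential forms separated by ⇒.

P ⇒ kPhP ⇒ kkPhPhP ⇒ kkkPhPhPhP ⇒ kkkkPhPhPhPhP ⇒ kkkkzhPhPhPhP ⇒ kkkkzhzhPhPhP ⇒ kkkkzhzhzhPhP ⇒ kkkkzhzhzhzhP ⇒ kkkkzhzhzhzhz

P ⇒ kPhP   [P -> k P h P]
kPhP ⇒ kkPhPhP   [P -> k P h P]
kkPhPhP ⇒ kkkPhPhPhP   [P -> k P h P]
kkkPhPhPhP ⇒ kkkkPhPhPhPhP   [P -> k P h P]
kkkkPhPhPhPhP ⇒ kkkkzhPhPhPhP   [P -> z]
kkkkzhPhPhPhP ⇒ kkkkzhzhPhPhP   [P -> z]
kkkkzhzhPhPhP ⇒ kkkkzhzhzhPhP   [P -> z]
kkkkzhzhzhPhP ⇒ kkkkzhzhzhzhP   [P -> z]
kkkkzhzhzhzhP ⇒ kkkkzhzhzhzhz   [P -> z]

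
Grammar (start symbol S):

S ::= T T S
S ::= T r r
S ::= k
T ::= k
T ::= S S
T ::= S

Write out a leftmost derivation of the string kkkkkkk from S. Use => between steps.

S=>TTS=>STS=>TTSTS=>kTSTS=>kkSTS=>kkTTSTS=>kkkTSTS=>kkkSSTS=>kkkkSTS=>kkkkkTS=>kkkkkkS=>kkkkkkk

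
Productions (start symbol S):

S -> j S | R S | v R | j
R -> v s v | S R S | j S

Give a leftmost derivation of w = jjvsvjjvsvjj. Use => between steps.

S => RS => SRSS => jSRSS => jRSRSS => jSRSSRSS => jjRSSRSS => jjvsvSSRSS => jjvsvjSRSS => jjvsvjjRSS => jjvsvjjvsvSS => jjvsvjjvsvjS => jjvsvjjvsvjj

S => RS   [S -> R S]
RS => SRSS   [R -> S R S]
SRSS => jSRSS   [S -> j S]
jSRSS => jRSRSS   [S -> R S]
jRSRSS => jSRSSRSS   [R -> S R S]
jSRSSRSS => jjRSSRSS   [S -> j]
jjRSSRSS => jjvsvSSRSS   [R -> v s v]
jjvsvSSRSS => jjvsvjSRSS   [S -> j]
jjvsvjSRSS => jjvsvjjRSS   [S -> j]
jjvsvjjRSS => jjvsvjjvsvSS   [R -> v s v]
jjvsvjjvsvSS => jjvsvjjvsvjS   [S -> j]
jjvsvjjvsvjS => jjvsvjjvsvjj   [S -> j]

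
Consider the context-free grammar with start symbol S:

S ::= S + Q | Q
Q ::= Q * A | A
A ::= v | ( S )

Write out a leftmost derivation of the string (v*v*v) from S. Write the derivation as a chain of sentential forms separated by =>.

S => Q   [S ::= Q]
Q => A   [Q ::= A]
A => (S)   [A ::= ( S )]
(S) => (Q)   [S ::= Q]
(Q) => (Q*A)   [Q ::= Q * A]
(Q*A) => (Q*A*A)   [Q ::= Q * A]
(Q*A*A) => (A*A*A)   [Q ::= A]
(A*A*A) => (v*A*A)   [A ::= v]
(v*A*A) => (v*v*A)   [A ::= v]
(v*v*A) => (v*v*v)   [A ::= v]

S => Q => A => (S) => (Q) => (Q*A) => (Q*A*A) => (A*A*A) => (v*A*A) => (v*v*A) => (v*v*v)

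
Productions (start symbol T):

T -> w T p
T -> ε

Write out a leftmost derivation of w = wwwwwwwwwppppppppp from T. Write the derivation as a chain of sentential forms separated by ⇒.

T ⇒ wTp ⇒ wwTpp ⇒ wwwTppp ⇒ wwwwTpppp ⇒ wwwwwTppppp ⇒ wwwwwwTpppppp ⇒ wwwwwwwTppppppp ⇒ wwwwwwwwTpppppppp ⇒ wwwwwwwwwTppppppppp ⇒ wwwwwwwwwppppppppp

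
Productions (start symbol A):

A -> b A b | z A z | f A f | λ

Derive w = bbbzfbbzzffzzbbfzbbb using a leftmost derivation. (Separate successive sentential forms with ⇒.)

A ⇒ bAb ⇒ bbAbb ⇒ bbbAbbb ⇒ bbbzAzbbb ⇒ bbbzfAfzbbb ⇒ bbbzfbAbfzbbb ⇒ bbbzfbbAbbfzbbb ⇒ bbbzfbbzAzbbfzbbb ⇒ bbbzfbbzzAzzbbfzbbb ⇒ bbbzfbbzzfAfzzbbfzbbb ⇒ bbbzfbbzzffzzbbfzbbb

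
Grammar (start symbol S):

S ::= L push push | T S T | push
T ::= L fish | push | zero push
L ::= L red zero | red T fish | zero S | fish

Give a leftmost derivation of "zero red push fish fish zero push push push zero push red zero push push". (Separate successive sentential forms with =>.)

S => L push push => L red zero push push => zero S red zero push push => zero T S T red zero push push => zero L fish S T red zero push push => zero red T fish fish S T red zero push push => zero red push fish fish S T red zero push push => zero red push fish fish T S T T red zero push push => zero red push fish fish zero push S T T red zero push push => zero red push fish fish zero push push T T red zero push push => zero red push fish fish zero push push push T red zero push push => zero red push fish fish zero push push push zero push red zero push push

S => L push push   [S ::= L push push]
L push push => L red zero push push   [L ::= L red zero]
L red zero push push => zero S red zero push push   [L ::= zero S]
zero S red zero push push => zero T S T red zero push push   [S ::= T S T]
zero T S T red zero push push => zero L fish S T red zero push push   [T ::= L fish]
zero L fish S T red zero push push => zero red T fish fish S T red zero push push   [L ::= red T fish]
zero red T fish fish S T red zero push push => zero red push fish fish S T red zero push push   [T ::= push]
zero red push fish fish S T red zero push push => zero red push fish fish T S T T red zero push push   [S ::= T S T]
zero red push fish fish T S T T red zero push push => zero red push fish fish zero push S T T red zero push push   [T ::= zero push]
zero red push fish fish zero push S T T red zero push push => zero red push fish fish zero push push T T red zero push push   [S ::= push]
zero red push fish fish zero push push T T red zero push push => zero red push fish fish zero push push push T red zero push push   [T ::= push]
zero red push fish fish zero push push push T red zero push push => zero red push fish fish zero push push push zero push red zero push push   [T ::= zero push]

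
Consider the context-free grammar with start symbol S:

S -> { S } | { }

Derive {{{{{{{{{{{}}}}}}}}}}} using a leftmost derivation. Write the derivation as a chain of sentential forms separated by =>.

S => {S}   [S -> { S }]
{S} => {{S}}   [S -> { S }]
{{S}} => {{{S}}}   [S -> { S }]
{{{S}}} => {{{{S}}}}   [S -> { S }]
{{{{S}}}} => {{{{{S}}}}}   [S -> { S }]
{{{{{S}}}}} => {{{{{{S}}}}}}   [S -> { S }]
{{{{{{S}}}}}} => {{{{{{{S}}}}}}}   [S -> { S }]
{{{{{{{S}}}}}}} => {{{{{{{{S}}}}}}}}   [S -> { S }]
{{{{{{{{S}}}}}}}} => {{{{{{{{{S}}}}}}}}}   [S -> { S }]
{{{{{{{{{S}}}}}}}}} => {{{{{{{{{{S}}}}}}}}}}   [S -> { S }]
{{{{{{{{{{S}}}}}}}}}} => {{{{{{{{{{{}}}}}}}}}}}   [S -> { }]

S=>{S}=>{{S}}=>{{{S}}}=>{{{{S}}}}=>{{{{{S}}}}}=>{{{{{{S}}}}}}=>{{{{{{{S}}}}}}}=>{{{{{{{{S}}}}}}}}=>{{{{{{{{{S}}}}}}}}}=>{{{{{{{{{{S}}}}}}}}}}=>{{{{{{{{{{{}}}}}}}}}}}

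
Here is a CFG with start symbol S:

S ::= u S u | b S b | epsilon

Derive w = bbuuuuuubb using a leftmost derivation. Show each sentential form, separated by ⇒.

S ⇒ bSb   [S ::= b S b]
bSb ⇒ bbSbb   [S ::= b S b]
bbSbb ⇒ bbuSubb   [S ::= u S u]
bbuSubb ⇒ bbuuSuubb   [S ::= u S u]
bbuuSuubb ⇒ bbuuuSuuubb   [S ::= u S u]
bbuuuSuuubb ⇒ bbuuuuuubb   [S ::= epsilon]

S ⇒ bSb ⇒ bbSbb ⇒ bbuSubb ⇒ bbuuSuubb ⇒ bbuuuSuuubb ⇒ bbuuuuuubb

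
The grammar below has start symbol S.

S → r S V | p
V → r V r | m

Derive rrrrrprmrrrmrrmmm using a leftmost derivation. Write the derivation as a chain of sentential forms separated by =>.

S => rSV => rrSVV => rrrSVVV => rrrrSVVVV => rrrrrSVVVVV => rrrrrpVVVVV => rrrrrprVrVVVV => rrrrrprmrVVVV => rrrrrprmrrVrVVV => rrrrrprmrrrVrrVVV => rrrrrprmrrrmrrVVV => rrrrrprmrrrmrrmVV => rrrrrprmrrrmrrmmV => rrrrrprmrrrmrrmmm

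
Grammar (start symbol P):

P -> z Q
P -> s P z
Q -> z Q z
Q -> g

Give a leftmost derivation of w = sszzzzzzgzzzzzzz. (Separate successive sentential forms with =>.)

P => sPz => ssPzz => sszQzz => sszzQzzz => sszzzQzzzz => sszzzzQzzzzz => sszzzzzQzzzzzz => sszzzzzzQzzzzzzz => sszzzzzzgzzzzzzz

P => sPz   [P -> s P z]
sPz => ssPzz   [P -> s P z]
ssPzz => sszQzz   [P -> z Q]
sszQzz => sszzQzzz   [Q -> z Q z]
sszzQzzz => sszzzQzzzz   [Q -> z Q z]
sszzzQzzzz => sszzzzQzzzzz   [Q -> z Q z]
sszzzzQzzzzz => sszzzzzQzzzzzz   [Q -> z Q z]
sszzzzzQzzzzzz => sszzzzzzQzzzzzzz   [Q -> z Q z]
sszzzzzzQzzzzzzz => sszzzzzzgzzzzzzz   [Q -> g]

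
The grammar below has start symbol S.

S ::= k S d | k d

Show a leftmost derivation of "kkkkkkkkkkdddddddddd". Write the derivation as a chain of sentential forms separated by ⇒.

S⇒kSd⇒kkSdd⇒kkkSddd⇒kkkkSdddd⇒kkkkkSddddd⇒kkkkkkSdddddd⇒kkkkkkkSddddddd⇒kkkkkkkkSdddddddd⇒kkkkkkkkkSddddddddd⇒kkkkkkkkkkdddddddddd

S ⇒ kSd   [S ::= k S d]
kSd ⇒ kkSdd   [S ::= k S d]
kkSdd ⇒ kkkSddd   [S ::= k S d]
kkkSddd ⇒ kkkkSdddd   [S ::= k S d]
kkkkSdddd ⇒ kkkkkSddddd   [S ::= k S d]
kkkkkSddddd ⇒ kkkkkkSdddddd   [S ::= k S d]
kkkkkkSdddddd ⇒ kkkkkkkSddddddd   [S ::= k S d]
kkkkkkkSddddddd ⇒ kkkkkkkkSdddddddd   [S ::= k S d]
kkkkkkkkSdddddddd ⇒ kkkkkkkkkSddddddddd   [S ::= k S d]
kkkkkkkkkSddddddddd ⇒ kkkkkkkkkkdddddddddd   [S ::= k d]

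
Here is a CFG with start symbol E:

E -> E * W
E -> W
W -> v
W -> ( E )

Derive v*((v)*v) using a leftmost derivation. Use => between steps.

E => E*W   [E -> E * W]
E*W => W*W   [E -> W]
W*W => v*W   [W -> v]
v*W => v*(E)   [W -> ( E )]
v*(E) => v*(E*W)   [E -> E * W]
v*(E*W) => v*(W*W)   [E -> W]
v*(W*W) => v*((E)*W)   [W -> ( E )]
v*((E)*W) => v*((W)*W)   [E -> W]
v*((W)*W) => v*((v)*W)   [W -> v]
v*((v)*W) => v*((v)*v)   [W -> v]

E => E*W => W*W => v*W => v*(E) => v*(E*W) => v*(W*W) => v*((E)*W) => v*((W)*W) => v*((v)*W) => v*((v)*v)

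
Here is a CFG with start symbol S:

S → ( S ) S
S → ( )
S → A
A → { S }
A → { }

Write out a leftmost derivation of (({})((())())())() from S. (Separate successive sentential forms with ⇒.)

S⇒(S)S⇒((S)S)S⇒((A)S)S⇒(({})S)S⇒(({})(S)S)S⇒(({})((S)S)S)S⇒(({})((())S)S)S⇒(({})((())())S)S⇒(({})((())())())S⇒(({})((())())())()

S ⇒ (S)S   [S → ( S ) S]
(S)S ⇒ ((S)S)S   [S → ( S ) S]
((S)S)S ⇒ ((A)S)S   [S → A]
((A)S)S ⇒ (({})S)S   [A → { }]
(({})S)S ⇒ (({})(S)S)S   [S → ( S ) S]
(({})(S)S)S ⇒ (({})((S)S)S)S   [S → ( S ) S]
(({})((S)S)S)S ⇒ (({})((())S)S)S   [S → ( )]
(({})((())S)S)S ⇒ (({})((())())S)S   [S → ( )]
(({})((())())S)S ⇒ (({})((())())())S   [S → ( )]
(({})((())())())S ⇒ (({})((())())())()   [S → ( )]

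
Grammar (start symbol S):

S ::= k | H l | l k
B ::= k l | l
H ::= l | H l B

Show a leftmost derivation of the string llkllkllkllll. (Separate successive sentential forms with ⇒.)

S ⇒ Hl ⇒ HlBl ⇒ HlBlBl ⇒ HlBlBlBl ⇒ HlBlBlBlBl ⇒ llBlBlBlBl ⇒ llkllBlBlBl ⇒ llkllkllBlBl ⇒ llkllkllkllBl ⇒ llkllkllkllll

S ⇒ Hl   [S ::= H l]
Hl ⇒ HlBl   [H ::= H l B]
HlBl ⇒ HlBlBl   [H ::= H l B]
HlBlBl ⇒ HlBlBlBl   [H ::= H l B]
HlBlBlBl ⇒ HlBlBlBlBl   [H ::= H l B]
HlBlBlBlBl ⇒ llBlBlBlBl   [H ::= l]
llBlBlBlBl ⇒ llkllBlBlBl   [B ::= k l]
llkllBlBlBl ⇒ llkllkllBlBl   [B ::= k l]
llkllkllBlBl ⇒ llkllkllkllBl   [B ::= k l]
llkllkllkllBl ⇒ llkllkllkllll   [B ::= l]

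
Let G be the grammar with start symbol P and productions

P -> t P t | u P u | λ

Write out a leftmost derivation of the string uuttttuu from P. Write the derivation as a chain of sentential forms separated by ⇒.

P ⇒ uPu ⇒ uuPuu ⇒ uutPtuu ⇒ uuttPttuu ⇒ uuttttuu

P ⇒ uPu   [P -> u P u]
uPu ⇒ uuPuu   [P -> u P u]
uuPuu ⇒ uutPtuu   [P -> t P t]
uutPtuu ⇒ uuttPttuu   [P -> t P t]
uuttPttuu ⇒ uuttttuu   [P -> λ]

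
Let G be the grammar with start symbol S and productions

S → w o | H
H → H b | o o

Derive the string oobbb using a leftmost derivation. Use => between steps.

S => H => Hb => Hbb => Hbbb => oobbb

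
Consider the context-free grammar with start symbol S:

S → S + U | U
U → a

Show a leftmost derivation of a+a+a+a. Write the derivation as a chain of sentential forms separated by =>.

S => S+U   [S → S + U]
S+U => S+U+U   [S → S + U]
S+U+U => S+U+U+U   [S → S + U]
S+U+U+U => U+U+U+U   [S → U]
U+U+U+U => a+U+U+U   [U → a]
a+U+U+U => a+a+U+U   [U → a]
a+a+U+U => a+a+a+U   [U → a]
a+a+a+U => a+a+a+a   [U → a]

S => S+U => S+U+U => S+U+U+U => U+U+U+U => a+U+U+U => a+a+U+U => a+a+a+U => a+a+a+a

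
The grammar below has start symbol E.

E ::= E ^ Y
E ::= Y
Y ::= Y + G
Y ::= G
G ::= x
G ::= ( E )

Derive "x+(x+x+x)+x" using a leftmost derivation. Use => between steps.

E=>Y=>Y+G=>Y+G+G=>G+G+G=>x+G+G=>x+(E)+G=>x+(Y)+G=>x+(Y+G)+G=>x+(Y+G+G)+G=>x+(G+G+G)+G=>x+(x+G+G)+G=>x+(x+x+G)+G=>x+(x+x+x)+G=>x+(x+x+x)+x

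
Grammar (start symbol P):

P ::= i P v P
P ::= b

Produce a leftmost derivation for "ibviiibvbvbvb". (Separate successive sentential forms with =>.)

P => iPvP => ibvP => ibviPvP => ibviiPvPvP => ibviiiPvPvPvP => ibviiibvPvPvP => ibviiibvbvPvP => ibviiibvbvbvP => ibviiibvbvbvb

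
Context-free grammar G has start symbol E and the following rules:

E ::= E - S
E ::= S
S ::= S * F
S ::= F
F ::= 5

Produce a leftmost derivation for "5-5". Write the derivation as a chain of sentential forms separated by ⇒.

E⇒E-S⇒S-S⇒F-S⇒5-S⇒5-F⇒5-5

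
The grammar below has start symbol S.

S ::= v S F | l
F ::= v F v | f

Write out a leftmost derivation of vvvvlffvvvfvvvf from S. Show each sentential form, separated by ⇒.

S ⇒ vSF   [S ::= v S F]
vSF ⇒ vvSFF   [S ::= v S F]
vvSFF ⇒ vvvSFFF   [S ::= v S F]
vvvSFFF ⇒ vvvvSFFFF   [S ::= v S F]
vvvvSFFFF ⇒ vvvvlFFFF   [S ::= l]
vvvvlFFFF ⇒ vvvvlfFFF   [F ::= f]
vvvvlfFFF ⇒ vvvvlffFF   [F ::= f]
vvvvlffFF ⇒ vvvvlffvFvF   [F ::= v F v]
vvvvlffvFvF ⇒ vvvvlffvvFvvF   [F ::= v F v]
vvvvlffvvFvvF ⇒ vvvvlffvvvFvvvF   [F ::= v F v]
vvvvlffvvvFvvvF ⇒ vvvvlffvvvfvvvF   [F ::= f]
vvvvlffvvvfvvvF ⇒ vvvvlffvvvfvvvf   [F ::= f]

S ⇒ vSF ⇒ vvSFF ⇒ vvvSFFF ⇒ vvvvSFFFF ⇒ vvvvlFFFF ⇒ vvvvlfFFF ⇒ vvvvlffFF ⇒ vvvvlffvFvF ⇒ vvvvlffvvFvvF ⇒ vvvvlffvvvFvvvF ⇒ vvvvlffvvvfvvvF ⇒ vvvvlffvvvfvvvf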